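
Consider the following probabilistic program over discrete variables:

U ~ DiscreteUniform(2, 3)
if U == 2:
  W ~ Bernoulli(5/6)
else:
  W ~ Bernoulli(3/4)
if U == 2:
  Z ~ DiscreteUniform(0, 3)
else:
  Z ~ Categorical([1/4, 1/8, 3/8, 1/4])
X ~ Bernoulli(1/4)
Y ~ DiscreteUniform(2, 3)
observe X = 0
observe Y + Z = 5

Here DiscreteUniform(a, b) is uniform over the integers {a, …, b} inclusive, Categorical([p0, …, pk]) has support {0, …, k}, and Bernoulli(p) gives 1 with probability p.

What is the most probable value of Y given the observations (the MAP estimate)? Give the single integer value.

argmax_v P(Y = v | obs) = 3

Enumerate traces; 8 have nonzero weight after conditioning:
  (U=2, W=0, Z=2, X=0, Y=3) weight 1/128
  (U=2, W=0, Z=3, X=0, Y=2) weight 1/128
  (U=2, W=1, Z=2, X=0, Y=3) weight 5/128
  (U=2, W=1, Z=3, X=0, Y=2) weight 5/128
  (U=3, W=0, Z=2, X=0, Y=3) weight 9/512
  (U=3, W=0, Z=3, X=0, Y=2) weight 3/256
  (U=3, W=1, Z=2, X=0, Y=3) weight 27/512
  (U=3, W=1, Z=3, X=0, Y=2) weight 9/256
Group by Y:
  weight(Y=2) = 3/32
  weight(Y=3) = 15/128
Total weight = 3/32 + 15/128 = 27/128
P(Y=2 | obs) = 3/32 / 27/128 = 4/9
P(Y=3 | obs) = 15/128 / 27/128 = 5/9
argmax = 3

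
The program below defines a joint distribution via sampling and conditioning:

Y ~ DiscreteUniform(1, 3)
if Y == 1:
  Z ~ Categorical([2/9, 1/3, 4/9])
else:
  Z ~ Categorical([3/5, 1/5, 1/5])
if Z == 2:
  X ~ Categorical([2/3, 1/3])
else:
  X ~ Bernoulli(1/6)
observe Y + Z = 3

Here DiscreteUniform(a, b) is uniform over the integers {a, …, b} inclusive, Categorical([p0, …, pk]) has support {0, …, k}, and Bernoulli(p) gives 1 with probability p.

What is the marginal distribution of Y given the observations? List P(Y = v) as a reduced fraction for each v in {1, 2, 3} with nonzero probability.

P(Y=1) = 5/14, P(Y=2) = 9/56, P(Y=3) = 27/56

Enumerate traces; 6 have nonzero weight after conditioning:
  (Y=1, Z=2, X=0) weight 8/81
  (Y=1, Z=2, X=1) weight 4/81
  (Y=2, Z=1, X=0) weight 1/18
  (Y=2, Z=1, X=1) weight 1/90
  (Y=3, Z=0, X=0) weight 1/6
  (Y=3, Z=0, X=1) weight 1/30
Group by Y:
  weight(Y=1) = 4/27
  weight(Y=2) = 1/15
  weight(Y=3) = 1/5
Total weight = 4/27 + 1/15 + 1/5 = 56/135
P(Y=1 | obs) = 4/27 / 56/135 = 5/14
P(Y=2 | obs) = 1/15 / 56/135 = 9/56
P(Y=3 | obs) = 1/5 / 56/135 = 27/56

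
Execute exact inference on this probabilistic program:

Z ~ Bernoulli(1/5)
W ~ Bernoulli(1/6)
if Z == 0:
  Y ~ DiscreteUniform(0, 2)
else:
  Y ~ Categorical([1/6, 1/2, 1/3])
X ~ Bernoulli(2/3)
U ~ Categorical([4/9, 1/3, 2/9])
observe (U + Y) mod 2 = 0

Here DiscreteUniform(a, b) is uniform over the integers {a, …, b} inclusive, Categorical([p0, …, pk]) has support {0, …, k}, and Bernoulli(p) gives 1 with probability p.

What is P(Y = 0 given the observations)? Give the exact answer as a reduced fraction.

Enumerate traces; 40 have nonzero weight after conditioning:
  (Z=0, W=0, Y=0, X=0, U=0) weight 8/243
  (Z=0, W=0, Y=0, X=0, U=2) weight 4/243
  (Z=0, W=0, Y=0, X=1, U=0) weight 16/243
  (Z=0, W=0, Y=0, X=1, U=2) weight 8/243
  (Z=0, W=0, Y=1, X=0, U=1) weight 2/81
  (Z=0, W=0, Y=1, X=1, U=1) weight 4/81
  (Z=0, W=0, Y=2, X=0, U=0) weight 8/243
  (Z=0, W=0, Y=2, X=0, U=2) weight 4/243
  … 32 more
Group by Y:
  weight(Y=0) = 1/5
  weight(Y=1) = 11/90
  weight(Y=2) = 2/9
Total weight = 1/5 + 11/90 + 2/9 = 49/90
P(Y=0 | obs) = 1/5 / 49/90 = 18/49
P(Y=1 | obs) = 11/90 / 49/90 = 11/49
P(Y=2 | obs) = 2/9 / 49/90 = 20/49

P(Y = 0 | obs) = 18/49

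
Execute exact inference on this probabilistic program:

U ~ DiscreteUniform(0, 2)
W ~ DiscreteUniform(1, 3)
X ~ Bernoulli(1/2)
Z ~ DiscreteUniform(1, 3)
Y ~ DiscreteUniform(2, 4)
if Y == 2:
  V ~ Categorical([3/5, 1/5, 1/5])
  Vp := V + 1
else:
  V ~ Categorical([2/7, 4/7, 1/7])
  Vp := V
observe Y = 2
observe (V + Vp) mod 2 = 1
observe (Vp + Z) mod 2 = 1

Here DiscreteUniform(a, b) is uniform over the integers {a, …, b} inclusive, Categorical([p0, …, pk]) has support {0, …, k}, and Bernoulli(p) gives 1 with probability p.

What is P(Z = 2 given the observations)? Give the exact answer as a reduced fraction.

P(Z = 2 | obs) = 2/3

Enumerate traces; 72 have nonzero weight after conditioning:
  (U=0, W=1, X=0, Z=1, Y=2, V=1) weight 1/810
  (U=0, W=1, X=0, Z=2, Y=2, V=0) weight 1/270
  (U=0, W=1, X=0, Z=2, Y=2, V=2) weight 1/810
  (U=0, W=1, X=0, Z=3, Y=2, V=1) weight 1/810
  (U=0, W=1, X=1, Z=1, Y=2, V=1) weight 1/810
  (U=0, W=1, X=1, Z=2, Y=2, V=0) weight 1/270
  (U=0, W=1, X=1, Z=2, Y=2, V=2) weight 1/810
  (U=0, W=1, X=1, Z=3, Y=2, V=1) weight 1/810
  … 64 more
Group by Z:
  weight(Z=1) = 1/45
  weight(Z=2) = 4/45
  weight(Z=3) = 1/45
Total weight = 1/45 + 4/45 + 1/45 = 2/15
P(Z=1 | obs) = 1/45 / 2/15 = 1/6
P(Z=2 | obs) = 4/45 / 2/15 = 2/3
P(Z=3 | obs) = 1/45 / 2/15 = 1/6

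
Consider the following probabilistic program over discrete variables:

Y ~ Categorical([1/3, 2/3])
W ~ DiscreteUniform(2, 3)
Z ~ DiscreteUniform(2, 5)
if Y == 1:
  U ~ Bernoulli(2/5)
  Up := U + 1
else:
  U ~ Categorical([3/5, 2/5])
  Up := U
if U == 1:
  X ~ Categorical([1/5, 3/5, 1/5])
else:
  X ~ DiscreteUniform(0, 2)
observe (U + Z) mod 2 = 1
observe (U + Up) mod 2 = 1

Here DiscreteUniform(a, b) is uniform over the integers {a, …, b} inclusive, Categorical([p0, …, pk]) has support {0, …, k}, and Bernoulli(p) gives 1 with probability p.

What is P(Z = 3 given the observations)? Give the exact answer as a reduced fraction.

P(Z = 3 | obs) = 3/10

Enumerate traces; 24 have nonzero weight after conditioning:
  (Y=1, W=2, Z=2, U=1, X=0) weight 1/150
  (Y=1, W=2, Z=2, U=1, X=1) weight 1/50
  (Y=1, W=2, Z=2, U=1, X=2) weight 1/150
  (Y=1, W=2, Z=3, U=0, X=0) weight 1/60
  (Y=1, W=2, Z=3, U=0, X=1) weight 1/60
  (Y=1, W=2, Z=3, U=0, X=2) weight 1/60
  (Y=1, W=2, Z=4, U=1, X=0) weight 1/150
  (Y=1, W=2, Z=4, U=1, X=1) weight 1/50
  (Y=1, W=2, Z=5, U=0, X=0) weight 1/60
  … 15 more
Group by Z:
  weight(Z=2) = 1/15
  weight(Z=3) = 1/10
  weight(Z=4) = 1/15
  weight(Z=5) = 1/10
Total weight = 1/15 + 1/10 + 1/15 + 1/10 = 1/3
P(Z=2 | obs) = 1/15 / 1/3 = 1/5
P(Z=3 | obs) = 1/10 / 1/3 = 3/10
P(Z=4 | obs) = 1/15 / 1/3 = 1/5
P(Z=5 | obs) = 1/10 / 1/3 = 3/10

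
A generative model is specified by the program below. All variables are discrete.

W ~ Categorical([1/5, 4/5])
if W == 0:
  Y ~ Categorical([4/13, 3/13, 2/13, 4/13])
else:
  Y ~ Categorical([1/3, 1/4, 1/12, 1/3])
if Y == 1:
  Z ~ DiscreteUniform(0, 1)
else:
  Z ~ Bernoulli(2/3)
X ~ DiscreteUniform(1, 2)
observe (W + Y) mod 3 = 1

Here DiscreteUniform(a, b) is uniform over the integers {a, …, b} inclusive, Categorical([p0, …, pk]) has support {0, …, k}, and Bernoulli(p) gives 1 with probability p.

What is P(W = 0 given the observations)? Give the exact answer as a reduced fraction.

Enumerate traces; 12 have nonzero weight after conditioning:
  (W=0, Y=1, Z=0, X=1) weight 3/260
  (W=0, Y=1, Z=0, X=2) weight 3/260
  (W=0, Y=1, Z=1, X=1) weight 3/260
  (W=0, Y=1, Z=1, X=2) weight 3/260
  (W=1, Y=0, Z=0, X=1) weight 2/45
  (W=1, Y=0, Z=0, X=2) weight 2/45
  (W=1, Y=0, Z=1, X=1) weight 4/45
  (W=1, Y=0, Z=1, X=2) weight 4/45
  … 4 more
Group by W:
  weight(W=0) = 3/65
  weight(W=1) = 8/15
Total weight = 3/65 + 8/15 = 113/195
P(W=0 | obs) = 3/65 / 113/195 = 9/113
P(W=1 | obs) = 8/15 / 113/195 = 104/113

P(W = 0 | obs) = 9/113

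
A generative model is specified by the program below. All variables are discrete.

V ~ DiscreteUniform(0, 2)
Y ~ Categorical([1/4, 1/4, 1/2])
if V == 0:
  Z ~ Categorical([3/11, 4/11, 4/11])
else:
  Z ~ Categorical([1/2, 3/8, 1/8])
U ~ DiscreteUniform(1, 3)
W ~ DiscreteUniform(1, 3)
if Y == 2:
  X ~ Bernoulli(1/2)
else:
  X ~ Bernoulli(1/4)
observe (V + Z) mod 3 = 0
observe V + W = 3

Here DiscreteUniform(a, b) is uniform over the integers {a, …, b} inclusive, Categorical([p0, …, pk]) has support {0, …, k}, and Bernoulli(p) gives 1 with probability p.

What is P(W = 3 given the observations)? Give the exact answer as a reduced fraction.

Enumerate traces; 54 have nonzero weight after conditioning:
  (V=0, Y=0, Z=0, U=1, W=3, X=0) weight 1/528
  (V=0, Y=0, Z=0, U=1, W=3, X=1) weight 1/1584
  (V=0, Y=0, Z=0, U=2, W=3, X=0) weight 1/528
  (V=0, Y=0, Z=0, U=2, W=3, X=1) weight 1/1584
  (V=0, Y=0, Z=0, U=3, W=3, X=0) weight 1/528
  (V=0, Y=0, Z=0, U=3, W=3, X=1) weight 1/1584
  (V=0, Y=1, Z=0, U=1, W=3, X=0) weight 1/528
  (V=0, Y=1, Z=0, U=1, W=3, X=1) weight 1/1584
  (V=1, Y=0, Z=2, U=1, W=2, X=0) weight 1/1152
  (V=2, Y=0, Z=1, U=1, W=1, X=0) weight 1/384
  … 44 more
Group by W:
  weight(W=1) = 1/24
  weight(W=2) = 1/72
  weight(W=3) = 1/33
Total weight = 1/24 + 1/72 + 1/33 = 17/198
P(W=1 | obs) = 1/24 / 17/198 = 33/68
P(W=2 | obs) = 1/72 / 17/198 = 11/68
P(W=3 | obs) = 1/33 / 17/198 = 6/17

P(W = 3 | obs) = 6/17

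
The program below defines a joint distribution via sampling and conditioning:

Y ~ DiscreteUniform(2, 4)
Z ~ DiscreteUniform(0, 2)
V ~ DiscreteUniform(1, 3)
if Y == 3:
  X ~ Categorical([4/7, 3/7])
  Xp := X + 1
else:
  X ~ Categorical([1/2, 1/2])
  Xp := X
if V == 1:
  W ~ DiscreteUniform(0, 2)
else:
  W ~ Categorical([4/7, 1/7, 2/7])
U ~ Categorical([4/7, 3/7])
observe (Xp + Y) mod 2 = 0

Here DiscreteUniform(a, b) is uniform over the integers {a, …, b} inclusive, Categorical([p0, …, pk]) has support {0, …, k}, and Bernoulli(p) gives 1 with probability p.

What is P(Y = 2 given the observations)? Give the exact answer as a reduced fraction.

Enumerate traces; 162 have nonzero weight after conditioning:
  (Y=2, Z=0, V=1, X=0, W=0, U=0) weight 2/567
  (Y=2, Z=0, V=1, X=0, W=0, U=1) weight 1/378
  (Y=2, Z=0, V=1, X=0, W=1, U=0) weight 2/567
  (Y=2, Z=0, V=1, X=0, W=1, U=1) weight 1/378
  (Y=2, Z=0, V=1, X=0, W=2, U=0) weight 2/567
  (Y=2, Z=0, V=1, X=0, W=2, U=1) weight 1/378
  (Y=2, Z=0, V=2, X=0, W=0, U=0) weight 8/1323
  (Y=2, Z=0, V=2, X=0, W=0, U=1) weight 2/441
  (Y=3, Z=0, V=1, X=0, W=0, U=0) weight 16/3969
  (Y=4, Z=0, V=1, X=0, W=0, U=0) weight 2/567
  … 152 more
Group by Y:
  weight(Y=2) = 1/6
  weight(Y=3) = 4/21
  weight(Y=4) = 1/6
Total weight = 1/6 + 4/21 + 1/6 = 11/21
P(Y=2 | obs) = 1/6 / 11/21 = 7/22
P(Y=3 | obs) = 4/21 / 11/21 = 4/11
P(Y=4 | obs) = 1/6 / 11/21 = 7/22

P(Y = 2 | obs) = 7/22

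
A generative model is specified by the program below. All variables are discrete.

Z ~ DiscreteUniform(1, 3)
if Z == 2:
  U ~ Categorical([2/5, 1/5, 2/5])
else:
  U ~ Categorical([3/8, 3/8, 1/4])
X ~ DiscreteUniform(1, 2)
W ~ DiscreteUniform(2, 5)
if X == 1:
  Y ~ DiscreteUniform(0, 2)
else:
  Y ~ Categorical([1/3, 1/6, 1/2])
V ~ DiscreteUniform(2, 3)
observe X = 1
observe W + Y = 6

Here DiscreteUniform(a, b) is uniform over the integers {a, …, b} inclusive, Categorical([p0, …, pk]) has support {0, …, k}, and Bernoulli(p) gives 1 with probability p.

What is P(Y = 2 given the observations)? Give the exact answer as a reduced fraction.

P(Y = 2 | obs) = 1/2

Enumerate traces; 36 have nonzero weight after conditioning:
  (Z=1, U=0, X=1, W=4, Y=2, V=2) weight 1/384
  (Z=1, U=0, X=1, W=4, Y=2, V=3) weight 1/384
  (Z=1, U=0, X=1, W=5, Y=1, V=2) weight 1/384
  (Z=1, U=0, X=1, W=5, Y=1, V=3) weight 1/384
  (Z=1, U=1, X=1, W=4, Y=2, V=2) weight 1/384
  (Z=1, U=1, X=1, W=4, Y=2, V=3) weight 1/384
  (Z=1, U=1, X=1, W=5, Y=1, V=2) weight 1/384
  (Z=1, U=1, X=1, W=5, Y=1, V=3) weight 1/384
  … 28 more
Group by Y:
  weight(Y=1) = 1/24
  weight(Y=2) = 1/24
Total weight = 1/24 + 1/24 = 1/12
P(Y=1 | obs) = 1/24 / 1/12 = 1/2
P(Y=2 | obs) = 1/24 / 1/12 = 1/2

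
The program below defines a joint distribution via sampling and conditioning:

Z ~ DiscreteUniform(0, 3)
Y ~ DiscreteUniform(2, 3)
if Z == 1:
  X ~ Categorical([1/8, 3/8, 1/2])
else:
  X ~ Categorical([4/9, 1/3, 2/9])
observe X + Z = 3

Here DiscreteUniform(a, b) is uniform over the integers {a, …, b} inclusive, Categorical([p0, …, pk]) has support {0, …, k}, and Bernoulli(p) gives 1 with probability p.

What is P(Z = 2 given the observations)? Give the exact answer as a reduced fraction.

P(Z = 2 | obs) = 6/23

Enumerate traces; 6 have nonzero weight after conditioning:
  (Z=1, Y=2, X=2) weight 1/16
  (Z=1, Y=3, X=2) weight 1/16
  (Z=2, Y=2, X=1) weight 1/24
  (Z=2, Y=3, X=1) weight 1/24
  (Z=3, Y=2, X=0) weight 1/18
  (Z=3, Y=3, X=0) weight 1/18
Group by Z:
  weight(Z=1) = 1/8
  weight(Z=2) = 1/12
  weight(Z=3) = 1/9
Total weight = 1/8 + 1/12 + 1/9 = 23/72
P(Z=1 | obs) = 1/8 / 23/72 = 9/23
P(Z=2 | obs) = 1/12 / 23/72 = 6/23
P(Z=3 | obs) = 1/9 / 23/72 = 8/23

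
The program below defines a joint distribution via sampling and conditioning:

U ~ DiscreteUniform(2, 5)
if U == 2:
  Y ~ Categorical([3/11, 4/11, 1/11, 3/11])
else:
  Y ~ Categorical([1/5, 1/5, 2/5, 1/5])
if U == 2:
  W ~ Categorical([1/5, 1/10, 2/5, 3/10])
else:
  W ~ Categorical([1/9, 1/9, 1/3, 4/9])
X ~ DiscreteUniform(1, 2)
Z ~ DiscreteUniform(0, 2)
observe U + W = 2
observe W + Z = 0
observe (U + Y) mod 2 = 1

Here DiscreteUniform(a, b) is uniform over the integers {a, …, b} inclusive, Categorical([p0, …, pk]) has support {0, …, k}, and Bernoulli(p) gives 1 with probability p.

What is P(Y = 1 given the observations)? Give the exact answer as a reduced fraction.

P(Y = 1 | obs) = 4/7

Enumerate traces; 4 have nonzero weight after conditioning:
  (U=2, Y=1, W=0, X=1, Z=0) weight 1/330
  (U=2, Y=1, W=0, X=2, Z=0) weight 1/330
  (U=2, Y=3, W=0, X=1, Z=0) weight 1/440
  (U=2, Y=3, W=0, X=2, Z=0) weight 1/440
Group by Y:
  weight(Y=1) = 1/165
  weight(Y=3) = 1/220
Total weight = 1/165 + 1/220 = 7/660
P(Y=1 | obs) = 1/165 / 7/660 = 4/7
P(Y=3 | obs) = 1/220 / 7/660 = 3/7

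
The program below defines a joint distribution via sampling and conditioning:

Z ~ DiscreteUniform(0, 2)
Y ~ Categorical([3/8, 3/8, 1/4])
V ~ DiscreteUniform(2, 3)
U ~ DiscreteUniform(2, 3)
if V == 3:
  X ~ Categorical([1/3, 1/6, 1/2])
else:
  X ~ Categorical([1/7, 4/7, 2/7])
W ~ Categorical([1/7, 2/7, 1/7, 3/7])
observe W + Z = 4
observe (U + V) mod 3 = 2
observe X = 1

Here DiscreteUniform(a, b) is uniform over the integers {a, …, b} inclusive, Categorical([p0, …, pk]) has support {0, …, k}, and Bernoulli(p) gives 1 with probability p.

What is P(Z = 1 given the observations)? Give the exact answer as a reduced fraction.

P(Z = 1 | obs) = 3/4

Enumerate traces; 12 have nonzero weight after conditioning:
  (Z=1, Y=0, V=2, U=3, X=1, W=3) weight 3/392
  (Z=1, Y=0, V=3, U=2, X=1, W=3) weight 1/448
  (Z=1, Y=1, V=2, U=3, X=1, W=3) weight 3/392
  (Z=1, Y=1, V=3, U=2, X=1, W=3) weight 1/448
  (Z=1, Y=2, V=2, U=3, X=1, W=3) weight 1/196
  (Z=1, Y=2, V=3, U=2, X=1, W=3) weight 1/672
  (Z=2, Y=0, V=2, U=3, X=1, W=2) weight 1/392
  (Z=2, Y=0, V=3, U=2, X=1, W=2) weight 1/1344
  … 4 more
Group by Z:
  weight(Z=1) = 31/1176
  weight(Z=2) = 31/3528
Total weight = 31/1176 + 31/3528 = 31/882
P(Z=1 | obs) = 31/1176 / 31/882 = 3/4
P(Z=2 | obs) = 31/3528 / 31/882 = 1/4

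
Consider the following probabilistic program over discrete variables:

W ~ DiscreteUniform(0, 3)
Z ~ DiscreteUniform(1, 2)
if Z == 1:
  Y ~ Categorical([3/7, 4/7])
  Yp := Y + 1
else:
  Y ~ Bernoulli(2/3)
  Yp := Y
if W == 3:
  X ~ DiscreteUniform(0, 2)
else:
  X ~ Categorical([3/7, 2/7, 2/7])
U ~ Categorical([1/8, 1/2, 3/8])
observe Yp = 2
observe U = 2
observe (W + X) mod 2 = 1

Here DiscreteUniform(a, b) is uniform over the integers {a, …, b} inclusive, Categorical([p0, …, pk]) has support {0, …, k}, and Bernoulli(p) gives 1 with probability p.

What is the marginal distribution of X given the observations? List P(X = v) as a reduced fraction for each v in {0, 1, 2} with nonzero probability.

P(X=0) = 16/41, P(X=1) = 12/41, P(X=2) = 13/41

Enumerate traces; 6 have nonzero weight after conditioning:
  (W=0, Z=1, Y=1, X=1, U=2) weight 3/392
  (W=1, Z=1, Y=1, X=0, U=2) weight 9/784
  (W=1, Z=1, Y=1, X=2, U=2) weight 3/392
  (W=2, Z=1, Y=1, X=1, U=2) weight 3/392
  (W=3, Z=1, Y=1, X=0, U=2) weight 1/112
  (W=3, Z=1, Y=1, X=2, U=2) weight 1/112
Group by X:
  weight(X=0) = 1/49
  weight(X=1) = 3/196
  weight(X=2) = 13/784
Total weight = 1/49 + 3/196 + 13/784 = 41/784
P(X=0 | obs) = 1/49 / 41/784 = 16/41
P(X=1 | obs) = 3/196 / 41/784 = 12/41
P(X=2 | obs) = 13/784 / 41/784 = 13/41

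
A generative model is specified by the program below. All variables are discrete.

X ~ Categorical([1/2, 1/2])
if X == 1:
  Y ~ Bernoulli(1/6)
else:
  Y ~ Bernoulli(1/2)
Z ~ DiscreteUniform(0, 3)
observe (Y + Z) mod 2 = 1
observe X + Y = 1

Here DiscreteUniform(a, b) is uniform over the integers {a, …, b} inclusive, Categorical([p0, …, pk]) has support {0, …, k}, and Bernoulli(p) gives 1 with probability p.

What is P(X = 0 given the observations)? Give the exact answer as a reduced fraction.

Enumerate traces; 4 have nonzero weight after conditioning:
  (X=0, Y=1, Z=0) weight 1/16
  (X=0, Y=1, Z=2) weight 1/16
  (X=1, Y=0, Z=1) weight 5/48
  (X=1, Y=0, Z=3) weight 5/48
Group by X:
  weight(X=0) = 1/8
  weight(X=1) = 5/24
Total weight = 1/8 + 5/24 = 1/3
P(X=0 | obs) = 1/8 / 1/3 = 3/8
P(X=1 | obs) = 5/24 / 1/3 = 5/8

P(X = 0 | obs) = 3/8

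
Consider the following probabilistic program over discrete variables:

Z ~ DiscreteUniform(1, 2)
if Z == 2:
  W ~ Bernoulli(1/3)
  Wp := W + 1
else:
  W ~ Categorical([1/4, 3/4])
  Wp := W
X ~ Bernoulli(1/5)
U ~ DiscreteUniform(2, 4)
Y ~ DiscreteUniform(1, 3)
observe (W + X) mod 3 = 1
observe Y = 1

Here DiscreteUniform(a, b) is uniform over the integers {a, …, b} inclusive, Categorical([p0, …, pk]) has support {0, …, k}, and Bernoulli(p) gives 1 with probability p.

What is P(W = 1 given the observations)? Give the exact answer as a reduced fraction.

P(W = 1 | obs) = 52/63

Enumerate traces; 12 have nonzero weight after conditioning:
  (Z=1, W=0, X=1, U=2, Y=1) weight 1/360
  (Z=1, W=0, X=1, U=3, Y=1) weight 1/360
  (Z=1, W=0, X=1, U=4, Y=1) weight 1/360
  (Z=1, W=1, X=0, U=2, Y=1) weight 1/30
  (Z=1, W=1, X=0, U=3, Y=1) weight 1/30
  (Z=1, W=1, X=0, U=4, Y=1) weight 1/30
  (Z=2, W=0, X=1, U=2, Y=1) weight 1/135
  (Z=2, W=0, X=1, U=3, Y=1) weight 1/135
  … 4 more
Group by W:
  weight(W=0) = 11/360
  weight(W=1) = 13/90
Total weight = 11/360 + 13/90 = 7/40
P(W=0 | obs) = 11/360 / 7/40 = 11/63
P(W=1 | obs) = 13/90 / 7/40 = 52/63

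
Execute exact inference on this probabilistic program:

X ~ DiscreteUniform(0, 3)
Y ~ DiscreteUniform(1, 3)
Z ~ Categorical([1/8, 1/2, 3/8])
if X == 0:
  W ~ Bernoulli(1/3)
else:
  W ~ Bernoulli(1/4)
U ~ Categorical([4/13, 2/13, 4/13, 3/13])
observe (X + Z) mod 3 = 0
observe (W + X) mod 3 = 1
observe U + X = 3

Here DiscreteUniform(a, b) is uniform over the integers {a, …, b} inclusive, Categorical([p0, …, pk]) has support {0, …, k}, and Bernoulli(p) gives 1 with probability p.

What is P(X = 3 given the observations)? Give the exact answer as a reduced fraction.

P(X = 3 | obs) = 1/11

Enumerate traces; 9 have nonzero weight after conditioning:
  (X=0, Y=1, Z=0, W=1, U=3) weight 1/1248
  (X=0, Y=2, Z=0, W=1, U=3) weight 1/1248
  (X=0, Y=3, Z=0, W=1, U=3) weight 1/1248
  (X=1, Y=1, Z=2, W=0, U=2) weight 3/416
  (X=1, Y=2, Z=2, W=0, U=2) weight 3/416
  (X=1, Y=3, Z=2, W=0, U=2) weight 3/416
  (X=3, Y=1, Z=0, W=1, U=0) weight 1/1248
  (X=3, Y=2, Z=0, W=1, U=0) weight 1/1248
  … 1 more
Group by X:
  weight(X=0) = 1/416
  weight(X=1) = 9/416
  weight(X=3) = 1/416
Total weight = 1/416 + 9/416 + 1/416 = 11/416
P(X=0 | obs) = 1/416 / 11/416 = 1/11
P(X=1 | obs) = 9/416 / 11/416 = 9/11
P(X=3 | obs) = 1/416 / 11/416 = 1/11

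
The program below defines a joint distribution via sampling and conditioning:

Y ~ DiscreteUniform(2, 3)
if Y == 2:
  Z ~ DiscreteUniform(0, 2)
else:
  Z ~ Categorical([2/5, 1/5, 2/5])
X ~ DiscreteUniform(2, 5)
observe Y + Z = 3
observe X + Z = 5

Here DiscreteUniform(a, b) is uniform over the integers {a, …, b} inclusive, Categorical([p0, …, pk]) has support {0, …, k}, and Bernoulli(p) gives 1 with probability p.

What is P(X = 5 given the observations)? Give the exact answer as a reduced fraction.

P(X = 5 | obs) = 6/11

Enumerate traces; 2 have nonzero weight after conditioning:
  (Y=2, Z=1, X=4) weight 1/24
  (Y=3, Z=0, X=5) weight 1/20
Group by X:
  weight(X=4) = 1/24
  weight(X=5) = 1/20
Total weight = 1/24 + 1/20 = 11/120
P(X=4 | obs) = 1/24 / 11/120 = 5/11
P(X=5 | obs) = 1/20 / 11/120 = 6/11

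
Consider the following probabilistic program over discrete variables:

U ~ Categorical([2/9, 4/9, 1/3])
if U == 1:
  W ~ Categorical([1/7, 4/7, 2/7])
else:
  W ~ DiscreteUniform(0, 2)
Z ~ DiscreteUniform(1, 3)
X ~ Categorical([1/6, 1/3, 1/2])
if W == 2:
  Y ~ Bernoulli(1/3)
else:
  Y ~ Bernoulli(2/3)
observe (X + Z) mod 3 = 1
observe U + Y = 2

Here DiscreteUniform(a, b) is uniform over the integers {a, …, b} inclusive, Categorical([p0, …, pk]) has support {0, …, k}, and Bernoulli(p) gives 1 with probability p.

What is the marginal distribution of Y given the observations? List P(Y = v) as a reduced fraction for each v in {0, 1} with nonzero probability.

P(Y=0) = 7/19, P(Y=1) = 12/19

Enumerate traces; 18 have nonzero weight after conditioning:
  (U=1, W=0, Z=1, X=0, Y=1) weight 4/1701
  (U=1, W=0, Z=2, X=2, Y=1) weight 4/567
  (U=1, W=0, Z=3, X=1, Y=1) weight 8/1701
  (U=1, W=1, Z=1, X=0, Y=1) weight 16/1701
  (U=1, W=1, Z=2, X=2, Y=1) weight 16/567
  (U=1, W=1, Z=3, X=1, Y=1) weight 32/1701
  (U=1, W=2, Z=1, X=0, Y=1) weight 4/1701
  (U=1, W=2, Z=2, X=2, Y=1) weight 4/567
  (U=2, W=0, Z=1, X=0, Y=0) weight 1/486
  … 9 more
Group by Y:
  weight(Y=0) = 4/81
  weight(Y=1) = 16/189
Total weight = 4/81 + 16/189 = 76/567
P(Y=0 | obs) = 4/81 / 76/567 = 7/19
P(Y=1 | obs) = 16/189 / 76/567 = 12/19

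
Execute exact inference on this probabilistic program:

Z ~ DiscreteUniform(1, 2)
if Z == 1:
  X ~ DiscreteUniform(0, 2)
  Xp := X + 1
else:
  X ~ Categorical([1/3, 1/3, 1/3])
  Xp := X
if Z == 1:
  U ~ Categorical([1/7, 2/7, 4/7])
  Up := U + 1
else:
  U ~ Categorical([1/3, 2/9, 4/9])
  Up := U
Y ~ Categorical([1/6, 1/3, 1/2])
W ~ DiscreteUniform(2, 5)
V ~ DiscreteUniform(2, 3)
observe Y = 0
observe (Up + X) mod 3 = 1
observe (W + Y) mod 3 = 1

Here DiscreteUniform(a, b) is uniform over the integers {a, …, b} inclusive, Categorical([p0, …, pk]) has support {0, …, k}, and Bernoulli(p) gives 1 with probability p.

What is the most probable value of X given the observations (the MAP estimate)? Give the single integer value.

Enumerate traces; 12 have nonzero weight after conditioning:
  (Z=1, X=0, U=0, Y=0, W=4, V=2) weight 1/2016
  (Z=1, X=0, U=0, Y=0, W=4, V=3) weight 1/2016
  (Z=1, X=1, U=2, Y=0, W=4, V=2) weight 1/504
  (Z=1, X=1, U=2, Y=0, W=4, V=3) weight 1/504
  (Z=1, X=2, U=1, Y=0, W=4, V=2) weight 1/1008
  (Z=1, X=2, U=1, Y=0, W=4, V=3) weight 1/1008
  (Z=2, X=0, U=1, Y=0, W=4, V=2) weight 1/1296
  (Z=2, X=0, U=1, Y=0, W=4, V=3) weight 1/1296
  … 4 more
Group by X:
  weight(X=0) = 23/9072
  weight(X=1) = 19/3024
  weight(X=2) = 23/4536
Total weight = 23/9072 + 19/3024 + 23/4536 = 1/72
P(X=0 | obs) = 23/9072 / 1/72 = 23/126
P(X=1 | obs) = 19/3024 / 1/72 = 19/42
P(X=2 | obs) = 23/4536 / 1/72 = 23/63
argmax = 1

argmax_v P(X = v | obs) = 1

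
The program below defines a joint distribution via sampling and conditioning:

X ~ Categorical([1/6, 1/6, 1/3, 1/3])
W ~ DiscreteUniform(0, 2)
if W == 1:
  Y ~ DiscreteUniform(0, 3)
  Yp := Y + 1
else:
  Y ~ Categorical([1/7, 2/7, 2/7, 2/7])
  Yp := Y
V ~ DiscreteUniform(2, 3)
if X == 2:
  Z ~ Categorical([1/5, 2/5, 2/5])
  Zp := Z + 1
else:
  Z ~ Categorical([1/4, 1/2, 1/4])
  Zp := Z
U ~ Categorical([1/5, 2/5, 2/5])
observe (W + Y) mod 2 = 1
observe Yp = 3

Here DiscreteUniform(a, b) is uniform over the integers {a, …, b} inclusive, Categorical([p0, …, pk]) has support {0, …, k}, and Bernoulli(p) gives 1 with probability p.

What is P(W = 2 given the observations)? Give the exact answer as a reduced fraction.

P(W = 2 | obs) = 8/23

Enumerate traces; 216 have nonzero weight after conditioning:
  (X=0, W=0, Y=3, V=2, Z=0, U=0) weight 1/2520
  (X=0, W=0, Y=3, V=2, Z=0, U=1) weight 1/1260
  (X=0, W=0, Y=3, V=2, Z=0, U=2) weight 1/1260
  (X=0, W=0, Y=3, V=2, Z=1, U=0) weight 1/1260
  (X=0, W=0, Y=3, V=2, Z=1, U=1) weight 1/630
  (X=0, W=0, Y=3, V=2, Z=1, U=2) weight 1/630
  (X=0, W=0, Y=3, V=2, Z=2, U=0) weight 1/2520
  (X=0, W=0, Y=3, V=2, Z=2, U=1) weight 1/1260
  (X=0, W=1, Y=2, V=2, Z=0, U=0) weight 1/2880
  (X=0, W=2, Y=3, V=2, Z=0, U=0) weight 1/2520
  … 206 more
Group by W:
  weight(W=0) = 2/21
  weight(W=1) = 1/12
  weight(W=2) = 2/21
Total weight = 2/21 + 1/12 + 2/21 = 23/84
P(W=0 | obs) = 2/21 / 23/84 = 8/23
P(W=1 | obs) = 1/12 / 23/84 = 7/23
P(W=2 | obs) = 2/21 / 23/84 = 8/23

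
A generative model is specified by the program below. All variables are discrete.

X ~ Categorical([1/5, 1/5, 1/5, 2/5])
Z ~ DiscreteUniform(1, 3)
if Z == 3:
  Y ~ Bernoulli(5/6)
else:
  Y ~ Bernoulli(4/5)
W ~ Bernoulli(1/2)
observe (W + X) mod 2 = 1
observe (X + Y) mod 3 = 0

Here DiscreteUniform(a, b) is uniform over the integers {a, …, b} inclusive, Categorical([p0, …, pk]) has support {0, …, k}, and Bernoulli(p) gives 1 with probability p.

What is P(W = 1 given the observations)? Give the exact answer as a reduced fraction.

P(W = 1 | obs) = 45/62

Enumerate traces; 9 have nonzero weight after conditioning:
  (X=0, Z=1, Y=0, W=1) weight 1/150
  (X=0, Z=2, Y=0, W=1) weight 1/150
  (X=0, Z=3, Y=0, W=1) weight 1/180
  (X=2, Z=1, Y=1, W=1) weight 2/75
  (X=2, Z=2, Y=1, W=1) weight 2/75
  (X=2, Z=3, Y=1, W=1) weight 1/36
  (X=3, Z=1, Y=0, W=0) weight 1/75
  (X=3, Z=2, Y=0, W=0) weight 1/75
  … 1 more
Group by W:
  weight(W=0) = 17/450
  weight(W=1) = 1/10
Total weight = 17/450 + 1/10 = 31/225
P(W=0 | obs) = 17/450 / 31/225 = 17/62
P(W=1 | obs) = 1/10 / 31/225 = 45/62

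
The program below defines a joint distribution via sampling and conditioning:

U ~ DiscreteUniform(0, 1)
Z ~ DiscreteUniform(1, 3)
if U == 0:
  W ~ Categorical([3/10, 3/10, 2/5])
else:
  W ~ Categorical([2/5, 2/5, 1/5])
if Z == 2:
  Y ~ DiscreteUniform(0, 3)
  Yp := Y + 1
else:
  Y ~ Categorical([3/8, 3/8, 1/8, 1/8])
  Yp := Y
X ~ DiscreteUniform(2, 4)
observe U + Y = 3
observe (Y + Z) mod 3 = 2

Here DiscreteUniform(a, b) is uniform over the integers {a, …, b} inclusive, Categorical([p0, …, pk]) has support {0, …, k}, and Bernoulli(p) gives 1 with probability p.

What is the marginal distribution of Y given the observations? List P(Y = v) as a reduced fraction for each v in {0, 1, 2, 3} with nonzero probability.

P(Y=2) = 1/3, P(Y=3) = 2/3

Enumerate traces; 18 have nonzero weight after conditioning:
  (U=0, Z=2, W=0, Y=3, X=2) weight 1/240
  (U=0, Z=2, W=0, Y=3, X=3) weight 1/240
  (U=0, Z=2, W=0, Y=3, X=4) weight 1/240
  (U=0, Z=2, W=1, Y=3, X=2) weight 1/240
  (U=0, Z=2, W=1, Y=3, X=3) weight 1/240
  (U=0, Z=2, W=1, Y=3, X=4) weight 1/240
  (U=0, Z=2, W=2, Y=3, X=2) weight 1/180
  (U=0, Z=2, W=2, Y=3, X=3) weight 1/180
  (U=1, Z=3, W=0, Y=2, X=2) weight 1/360
  … 9 more
Group by Y:
  weight(Y=2) = 1/48
  weight(Y=3) = 1/24
Total weight = 1/48 + 1/24 = 1/16
P(Y=2 | obs) = 1/48 / 1/16 = 1/3
P(Y=3 | obs) = 1/24 / 1/16 = 2/3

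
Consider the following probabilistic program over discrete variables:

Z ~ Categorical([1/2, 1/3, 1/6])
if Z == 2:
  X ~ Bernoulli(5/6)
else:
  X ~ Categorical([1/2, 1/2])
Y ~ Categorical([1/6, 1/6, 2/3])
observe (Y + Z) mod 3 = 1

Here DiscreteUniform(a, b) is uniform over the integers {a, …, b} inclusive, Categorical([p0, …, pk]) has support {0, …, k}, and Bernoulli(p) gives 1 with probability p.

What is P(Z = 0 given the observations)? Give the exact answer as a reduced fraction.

Enumerate traces; 6 have nonzero weight after conditioning:
  (Z=0, X=0, Y=1) weight 1/24
  (Z=0, X=1, Y=1) weight 1/24
  (Z=1, X=0, Y=0) weight 1/36
  (Z=1, X=1, Y=0) weight 1/36
  (Z=2, X=0, Y=2) weight 1/54
  (Z=2, X=1, Y=2) weight 5/54
Group by Z:
  weight(Z=0) = 1/12
  weight(Z=1) = 1/18
  weight(Z=2) = 1/9
Total weight = 1/12 + 1/18 + 1/9 = 1/4
P(Z=0 | obs) = 1/12 / 1/4 = 1/3
P(Z=1 | obs) = 1/18 / 1/4 = 2/9
P(Z=2 | obs) = 1/9 / 1/4 = 4/9

P(Z = 0 | obs) = 1/3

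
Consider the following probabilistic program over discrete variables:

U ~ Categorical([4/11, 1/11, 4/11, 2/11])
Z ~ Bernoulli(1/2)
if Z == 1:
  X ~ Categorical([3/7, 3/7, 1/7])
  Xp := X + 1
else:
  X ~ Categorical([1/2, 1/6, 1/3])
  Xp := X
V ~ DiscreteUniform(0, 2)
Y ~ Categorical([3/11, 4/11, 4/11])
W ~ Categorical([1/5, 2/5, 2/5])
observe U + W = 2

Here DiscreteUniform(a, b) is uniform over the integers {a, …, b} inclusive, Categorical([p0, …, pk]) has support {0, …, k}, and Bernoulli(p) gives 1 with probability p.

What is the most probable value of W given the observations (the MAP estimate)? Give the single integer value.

argmax_v P(W = v | obs) = 2

Enumerate traces; 162 have nonzero weight after conditioning:
  (U=0, Z=0, X=0, V=0, Y=0, W=2) weight 2/605
  (U=0, Z=0, X=0, V=0, Y=1, W=2) weight 8/1815
  (U=0, Z=0, X=0, V=0, Y=2, W=2) weight 8/1815
  (U=0, Z=0, X=0, V=1, Y=0, W=2) weight 2/605
  (U=0, Z=0, X=0, V=1, Y=1, W=2) weight 8/1815
  (U=0, Z=0, X=0, V=1, Y=2, W=2) weight 8/1815
  (U=0, Z=0, X=0, V=2, Y=0, W=2) weight 2/605
  (U=0, Z=0, X=0, V=2, Y=1, W=2) weight 8/1815
  (U=1, Z=0, X=0, V=0, Y=0, W=1) weight 1/1210
  (U=2, Z=0, X=0, V=0, Y=0, W=0) weight 1/605
  … 152 more
Group by W:
  weight(W=0) = 4/55
  weight(W=1) = 2/55
  weight(W=2) = 8/55
Total weight = 4/55 + 2/55 + 8/55 = 14/55
P(W=0 | obs) = 4/55 / 14/55 = 2/7
P(W=1 | obs) = 2/55 / 14/55 = 1/7
P(W=2 | obs) = 8/55 / 14/55 = 4/7
argmax = 2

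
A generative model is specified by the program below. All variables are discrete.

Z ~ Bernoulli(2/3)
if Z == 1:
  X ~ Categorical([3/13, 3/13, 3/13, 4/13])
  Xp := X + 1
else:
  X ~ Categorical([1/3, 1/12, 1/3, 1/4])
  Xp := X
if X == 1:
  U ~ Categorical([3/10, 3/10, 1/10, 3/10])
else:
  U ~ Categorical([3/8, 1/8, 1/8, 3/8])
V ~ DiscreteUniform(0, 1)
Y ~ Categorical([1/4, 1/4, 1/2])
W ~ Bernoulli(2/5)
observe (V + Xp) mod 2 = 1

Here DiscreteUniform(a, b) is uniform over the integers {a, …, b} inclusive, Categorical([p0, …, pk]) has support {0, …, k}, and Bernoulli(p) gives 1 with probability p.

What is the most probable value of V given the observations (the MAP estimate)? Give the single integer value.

Enumerate traces; 192 have nonzero weight after conditioning:
  (Z=0, X=0, U=0, V=1, Y=0, W=0) weight 1/320
  (Z=0, X=0, U=0, V=1, Y=0, W=1) weight 1/480
  (Z=0, X=0, U=0, V=1, Y=1, W=0) weight 1/320
  (Z=0, X=0, U=0, V=1, Y=1, W=1) weight 1/480
  (Z=0, X=0, U=0, V=1, Y=2, W=0) weight 1/160
  (Z=0, X=0, U=0, V=1, Y=2, W=1) weight 1/240
  (Z=0, X=0, U=1, V=1, Y=0, W=0) weight 1/960
  (Z=0, X=0, U=1, V=1, Y=0, W=1) weight 1/1440
  (Z=0, X=1, U=0, V=0, Y=0, W=0) weight 1/1600
  … 183 more
Group by V:
  weight(V=0) = 49/234
  weight(V=1) = 34/117
Total weight = 49/234 + 34/117 = 1/2
P(V=0 | obs) = 49/234 / 1/2 = 49/117
P(V=1 | obs) = 34/117 / 1/2 = 68/117
argmax = 1

argmax_v P(V = v | obs) = 1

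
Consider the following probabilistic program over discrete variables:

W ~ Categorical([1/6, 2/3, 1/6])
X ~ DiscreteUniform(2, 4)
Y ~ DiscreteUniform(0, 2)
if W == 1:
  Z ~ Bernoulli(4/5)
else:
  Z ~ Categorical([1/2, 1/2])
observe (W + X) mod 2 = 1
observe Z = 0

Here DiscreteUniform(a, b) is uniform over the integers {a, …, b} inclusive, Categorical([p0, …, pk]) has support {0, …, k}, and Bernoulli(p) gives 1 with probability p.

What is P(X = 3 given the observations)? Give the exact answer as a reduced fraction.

P(X = 3 | obs) = 5/13

Enumerate traces; 12 have nonzero weight after conditioning:
  (W=0, X=3, Y=0, Z=0) weight 1/108
  (W=0, X=3, Y=1, Z=0) weight 1/108
  (W=0, X=3, Y=2, Z=0) weight 1/108
  (W=1, X=2, Y=0, Z=0) weight 2/135
  (W=1, X=2, Y=1, Z=0) weight 2/135
  (W=1, X=2, Y=2, Z=0) weight 2/135
  (W=1, X=4, Y=0, Z=0) weight 2/135
  (W=1, X=4, Y=1, Z=0) weight 2/135
  … 4 more
Group by X:
  weight(X=2) = 2/45
  weight(X=3) = 1/18
  weight(X=4) = 2/45
Total weight = 2/45 + 1/18 + 2/45 = 13/90
P(X=2 | obs) = 2/45 / 13/90 = 4/13
P(X=3 | obs) = 1/18 / 13/90 = 5/13
P(X=4 | obs) = 2/45 / 13/90 = 4/13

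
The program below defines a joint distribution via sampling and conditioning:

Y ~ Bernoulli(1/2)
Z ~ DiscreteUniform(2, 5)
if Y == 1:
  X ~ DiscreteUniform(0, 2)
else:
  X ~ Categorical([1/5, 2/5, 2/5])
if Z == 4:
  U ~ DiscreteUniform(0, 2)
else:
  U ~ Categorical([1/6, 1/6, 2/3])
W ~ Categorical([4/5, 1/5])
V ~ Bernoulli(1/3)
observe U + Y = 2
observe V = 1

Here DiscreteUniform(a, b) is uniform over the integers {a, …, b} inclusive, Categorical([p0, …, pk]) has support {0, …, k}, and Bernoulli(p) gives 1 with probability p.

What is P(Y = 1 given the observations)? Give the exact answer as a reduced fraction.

Enumerate traces; 48 have nonzero weight after conditioning:
  (Y=0, Z=2, X=0, U=2, W=0, V=1) weight 1/225
  (Y=0, Z=2, X=0, U=2, W=1, V=1) weight 1/900
  (Y=0, Z=2, X=1, U=2, W=0, V=1) weight 2/225
  (Y=0, Z=2, X=1, U=2, W=1, V=1) weight 1/450
  (Y=0, Z=2, X=2, U=2, W=0, V=1) weight 2/225
  (Y=0, Z=2, X=2, U=2, W=1, V=1) weight 1/450
  (Y=0, Z=3, X=0, U=2, W=0, V=1) weight 1/225
  (Y=0, Z=3, X=0, U=2, W=1, V=1) weight 1/900
  (Y=1, Z=2, X=0, U=1, W=0, V=1) weight 1/540
  … 39 more
Group by Y:
  weight(Y=0) = 7/72
  weight(Y=1) = 5/144
Total weight = 7/72 + 5/144 = 19/144
P(Y=0 | obs) = 7/72 / 19/144 = 14/19
P(Y=1 | obs) = 5/144 / 19/144 = 5/19

P(Y = 1 | obs) = 5/19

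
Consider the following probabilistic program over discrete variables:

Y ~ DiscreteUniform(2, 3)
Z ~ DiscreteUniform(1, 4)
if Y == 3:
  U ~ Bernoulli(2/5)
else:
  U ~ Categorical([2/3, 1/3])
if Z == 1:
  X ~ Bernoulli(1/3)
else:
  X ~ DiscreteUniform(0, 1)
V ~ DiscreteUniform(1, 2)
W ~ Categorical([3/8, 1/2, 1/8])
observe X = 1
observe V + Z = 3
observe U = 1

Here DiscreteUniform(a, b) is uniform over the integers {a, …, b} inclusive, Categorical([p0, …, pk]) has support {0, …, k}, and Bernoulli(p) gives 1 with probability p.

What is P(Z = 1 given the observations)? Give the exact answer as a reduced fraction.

Enumerate traces; 12 have nonzero weight after conditioning:
  (Y=2, Z=1, U=1, X=1, V=2, W=0) weight 1/384
  (Y=2, Z=1, U=1, X=1, V=2, W=1) weight 1/288
  (Y=2, Z=1, U=1, X=1, V=2, W=2) weight 1/1152
  (Y=2, Z=2, U=1, X=1, V=1, W=0) weight 1/256
  (Y=2, Z=2, U=1, X=1, V=1, W=1) weight 1/192
  (Y=2, Z=2, U=1, X=1, V=1, W=2) weight 1/768
  (Y=3, Z=1, U=1, X=1, V=2, W=0) weight 1/320
  (Y=3, Z=1, U=1, X=1, V=2, W=1) weight 1/240
  … 4 more
Group by Z:
  weight(Z=1) = 11/720
  weight(Z=2) = 11/480
Total weight = 11/720 + 11/480 = 11/288
P(Z=1 | obs) = 11/720 / 11/288 = 2/5
P(Z=2 | obs) = 11/480 / 11/288 = 3/5

P(Z = 1 | obs) = 2/5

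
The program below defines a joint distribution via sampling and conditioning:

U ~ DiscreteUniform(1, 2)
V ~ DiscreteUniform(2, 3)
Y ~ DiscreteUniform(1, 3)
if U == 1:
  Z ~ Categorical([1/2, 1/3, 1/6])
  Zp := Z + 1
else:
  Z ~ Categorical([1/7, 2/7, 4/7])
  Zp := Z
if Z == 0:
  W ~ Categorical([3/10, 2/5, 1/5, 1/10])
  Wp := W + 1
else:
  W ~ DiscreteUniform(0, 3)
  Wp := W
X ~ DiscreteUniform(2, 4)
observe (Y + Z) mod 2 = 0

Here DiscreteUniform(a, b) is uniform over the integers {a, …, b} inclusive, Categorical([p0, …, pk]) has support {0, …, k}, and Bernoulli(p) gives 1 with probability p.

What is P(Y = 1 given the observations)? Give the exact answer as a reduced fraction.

Enumerate traces; 192 have nonzero weight after conditioning:
  (U=1, V=2, Y=1, Z=1, W=0, X=2) weight 1/432
  (U=1, V=2, Y=1, Z=1, W=0, X=3) weight 1/432
  (U=1, V=2, Y=1, Z=1, W=0, X=4) weight 1/432
  (U=1, V=2, Y=1, Z=1, W=1, X=2) weight 1/432
  (U=1, V=2, Y=1, Z=1, W=1, X=3) weight 1/432
  (U=1, V=2, Y=1, Z=1, W=1, X=4) weight 1/432
  (U=1, V=2, Y=1, Z=1, W=2, X=2) weight 1/432
  (U=1, V=2, Y=1, Z=1, W=2, X=3) weight 1/432
  (U=1, V=2, Y=2, Z=0, W=0, X=2) weight 1/240
  (U=1, V=2, Y=3, Z=1, W=0, X=2) weight 1/432
  … 182 more
Group by Y:
  weight(Y=1) = 13/126
  weight(Y=2) = 29/126
  weight(Y=3) = 13/126
Total weight = 13/126 + 29/126 + 13/126 = 55/126
P(Y=1 | obs) = 13/126 / 55/126 = 13/55
P(Y=2 | obs) = 29/126 / 55/126 = 29/55
P(Y=3 | obs) = 13/126 / 55/126 = 13/55

P(Y = 1 | obs) = 13/55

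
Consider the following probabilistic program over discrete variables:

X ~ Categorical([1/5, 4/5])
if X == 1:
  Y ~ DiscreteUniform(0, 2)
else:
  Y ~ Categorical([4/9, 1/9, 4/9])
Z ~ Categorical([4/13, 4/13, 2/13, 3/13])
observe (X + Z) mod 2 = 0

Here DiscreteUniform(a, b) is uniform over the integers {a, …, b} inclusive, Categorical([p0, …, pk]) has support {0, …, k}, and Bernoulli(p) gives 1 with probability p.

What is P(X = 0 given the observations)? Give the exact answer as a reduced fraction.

P(X = 0 | obs) = 3/17

Enumerate traces; 12 have nonzero weight after conditioning:
  (X=0, Y=0, Z=0) weight 16/585
  (X=0, Y=0, Z=2) weight 8/585
  (X=0, Y=1, Z=0) weight 4/585
  (X=0, Y=1, Z=2) weight 2/585
  (X=0, Y=2, Z=0) weight 16/585
  (X=0, Y=2, Z=2) weight 8/585
  (X=1, Y=0, Z=1) weight 16/195
  (X=1, Y=0, Z=3) weight 4/65
  … 4 more
Group by X:
  weight(X=0) = 6/65
  weight(X=1) = 28/65
Total weight = 6/65 + 28/65 = 34/65
P(X=0 | obs) = 6/65 / 34/65 = 3/17
P(X=1 | obs) = 28/65 / 34/65 = 14/17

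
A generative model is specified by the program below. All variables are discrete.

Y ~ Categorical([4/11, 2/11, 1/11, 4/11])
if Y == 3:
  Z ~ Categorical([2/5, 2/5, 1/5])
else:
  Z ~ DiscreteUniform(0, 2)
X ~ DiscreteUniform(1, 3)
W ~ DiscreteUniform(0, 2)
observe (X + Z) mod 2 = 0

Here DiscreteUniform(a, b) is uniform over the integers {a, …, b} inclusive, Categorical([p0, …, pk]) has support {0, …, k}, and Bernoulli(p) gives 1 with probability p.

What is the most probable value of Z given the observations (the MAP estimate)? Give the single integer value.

Enumerate traces; 48 have nonzero weight after conditioning:
  (Y=0, Z=0, X=2, W=0) weight 4/297
  (Y=0, Z=0, X=2, W=1) weight 4/297
  (Y=0, Z=0, X=2, W=2) weight 4/297
  (Y=0, Z=1, X=1, W=0) weight 4/297
  (Y=0, Z=1, X=1, W=1) weight 4/297
  (Y=0, Z=1, X=1, W=2) weight 4/297
  (Y=0, Z=1, X=3, W=0) weight 4/297
  (Y=0, Z=1, X=3, W=1) weight 4/297
  (Y=0, Z=2, X=2, W=0) weight 4/297
  … 39 more
Group by Z:
  weight(Z=0) = 59/495
  weight(Z=1) = 118/495
  weight(Z=2) = 47/495
Total weight = 59/495 + 118/495 + 47/495 = 224/495
P(Z=0 | obs) = 59/495 / 224/495 = 59/224
P(Z=1 | obs) = 118/495 / 224/495 = 59/112
P(Z=2 | obs) = 47/495 / 224/495 = 47/224
argmax = 1

argmax_v P(Z = v | obs) = 1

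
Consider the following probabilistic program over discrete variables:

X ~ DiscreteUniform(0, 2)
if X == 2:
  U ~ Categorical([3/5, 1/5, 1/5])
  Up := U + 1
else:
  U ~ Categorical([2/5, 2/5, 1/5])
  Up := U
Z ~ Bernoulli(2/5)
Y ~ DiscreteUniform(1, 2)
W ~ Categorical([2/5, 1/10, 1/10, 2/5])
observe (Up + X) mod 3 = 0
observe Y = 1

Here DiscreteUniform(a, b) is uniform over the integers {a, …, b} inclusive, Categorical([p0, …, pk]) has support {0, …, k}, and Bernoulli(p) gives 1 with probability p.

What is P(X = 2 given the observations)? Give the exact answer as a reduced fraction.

P(X = 2 | obs) = 1/2

Enumerate traces; 24 have nonzero weight after conditioning:
  (X=0, U=0, Z=0, Y=1, W=0) weight 2/125
  (X=0, U=0, Z=0, Y=1, W=1) weight 1/250
  (X=0, U=0, Z=0, Y=1, W=2) weight 1/250
  (X=0, U=0, Z=0, Y=1, W=3) weight 2/125
  (X=0, U=0, Z=1, Y=1, W=0) weight 4/375
  (X=0, U=0, Z=1, Y=1, W=1) weight 1/375
  (X=0, U=0, Z=1, Y=1, W=2) weight 1/375
  (X=0, U=0, Z=1, Y=1, W=3) weight 4/375
  (X=1, U=2, Z=0, Y=1, W=0) weight 1/125
  (X=2, U=0, Z=0, Y=1, W=0) weight 3/125
  … 14 more
Group by X:
  weight(X=0) = 1/15
  weight(X=1) = 1/30
  weight(X=2) = 1/10
Total weight = 1/15 + 1/30 + 1/10 = 1/5
P(X=0 | obs) = 1/15 / 1/5 = 1/3
P(X=1 | obs) = 1/30 / 1/5 = 1/6
P(X=2 | obs) = 1/10 / 1/5 = 1/2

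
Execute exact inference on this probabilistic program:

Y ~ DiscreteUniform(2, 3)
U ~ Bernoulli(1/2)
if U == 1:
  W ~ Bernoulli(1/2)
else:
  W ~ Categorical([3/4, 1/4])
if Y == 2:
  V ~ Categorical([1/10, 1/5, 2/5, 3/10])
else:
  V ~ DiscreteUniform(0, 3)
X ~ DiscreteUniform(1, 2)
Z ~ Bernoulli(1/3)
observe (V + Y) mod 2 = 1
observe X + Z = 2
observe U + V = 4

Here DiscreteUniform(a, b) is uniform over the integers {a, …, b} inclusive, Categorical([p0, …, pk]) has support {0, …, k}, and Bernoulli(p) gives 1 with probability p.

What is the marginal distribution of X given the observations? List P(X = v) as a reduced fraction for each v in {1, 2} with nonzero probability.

P(X=1) = 1/3, P(X=2) = 2/3

Enumerate traces; 4 have nonzero weight after conditioning:
  (Y=2, U=1, W=0, V=3, X=1, Z=1) weight 1/160
  (Y=2, U=1, W=0, V=3, X=2, Z=0) weight 1/80
  (Y=2, U=1, W=1, V=3, X=1, Z=1) weight 1/160
  (Y=2, U=1, W=1, V=3, X=2, Z=0) weight 1/80
Group by X:
  weight(X=1) = 1/80
  weight(X=2) = 1/40
Total weight = 1/80 + 1/40 = 3/80
P(X=1 | obs) = 1/80 / 3/80 = 1/3
P(X=2 | obs) = 1/40 / 3/80 = 2/3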